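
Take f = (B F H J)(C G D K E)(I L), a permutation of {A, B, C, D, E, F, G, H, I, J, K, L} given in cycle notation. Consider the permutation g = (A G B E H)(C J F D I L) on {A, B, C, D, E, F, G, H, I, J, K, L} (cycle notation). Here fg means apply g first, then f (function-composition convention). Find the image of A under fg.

D

g(A) = G, then f(G) = D; composing gives (fg)(A) = D.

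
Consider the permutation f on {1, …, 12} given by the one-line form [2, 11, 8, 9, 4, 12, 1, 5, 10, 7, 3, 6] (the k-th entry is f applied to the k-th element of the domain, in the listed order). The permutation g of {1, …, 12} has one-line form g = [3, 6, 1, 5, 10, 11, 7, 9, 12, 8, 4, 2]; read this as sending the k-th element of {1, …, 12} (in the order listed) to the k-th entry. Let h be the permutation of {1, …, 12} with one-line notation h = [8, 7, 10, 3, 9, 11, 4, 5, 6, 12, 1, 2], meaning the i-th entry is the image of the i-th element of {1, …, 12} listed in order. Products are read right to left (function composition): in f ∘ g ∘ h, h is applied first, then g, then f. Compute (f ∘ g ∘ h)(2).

(f ∘ g ∘ h)(2) = f(g(h(2))). h(2) = 7, then g(7) = 7, then f(7) = 1, so the result is 1.

1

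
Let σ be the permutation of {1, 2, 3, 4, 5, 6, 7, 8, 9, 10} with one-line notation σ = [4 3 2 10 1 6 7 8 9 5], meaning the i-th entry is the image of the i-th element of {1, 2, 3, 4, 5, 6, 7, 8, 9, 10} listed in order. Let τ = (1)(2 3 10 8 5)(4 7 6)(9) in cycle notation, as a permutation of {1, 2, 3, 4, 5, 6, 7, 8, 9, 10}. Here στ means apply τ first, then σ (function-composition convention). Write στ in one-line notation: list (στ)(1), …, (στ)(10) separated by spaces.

(στ)(x) = σ(τ(x)). Computing each image: σ(τ(1)) = σ(1) = 4, σ(τ(2)) = σ(3) = 2, σ(τ(3)) = σ(10) = 5, σ(τ(4)) = σ(7) = 7, σ(τ(5)) = σ(2) = 3, σ(τ(6)) = σ(4) = 10, σ(τ(7)) = σ(6) = 6, σ(τ(8)) = σ(5) = 1, σ(τ(9)) = σ(9) = 9, σ(τ(10)) = σ(8) = 8.
Hence στ = [4 2 5 7 3 10 6 1 9 8].

4 2 5 7 3 10 6 1 9 8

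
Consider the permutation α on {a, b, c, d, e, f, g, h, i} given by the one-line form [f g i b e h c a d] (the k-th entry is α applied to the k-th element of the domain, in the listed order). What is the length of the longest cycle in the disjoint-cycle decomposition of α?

5

Decomposing into disjoint cycles gives (a, f, h)(b, g, c, i, d); the longest has length 5.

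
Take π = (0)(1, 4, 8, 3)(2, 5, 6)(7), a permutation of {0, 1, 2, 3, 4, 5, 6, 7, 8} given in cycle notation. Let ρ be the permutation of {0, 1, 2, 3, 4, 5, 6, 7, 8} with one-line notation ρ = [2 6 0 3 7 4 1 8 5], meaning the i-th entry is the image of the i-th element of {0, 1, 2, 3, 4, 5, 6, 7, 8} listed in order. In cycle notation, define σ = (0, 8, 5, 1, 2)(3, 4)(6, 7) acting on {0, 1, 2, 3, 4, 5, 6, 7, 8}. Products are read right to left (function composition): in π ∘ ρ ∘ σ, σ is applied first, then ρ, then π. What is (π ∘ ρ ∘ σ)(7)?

4

Apply the permutations in order: σ(7) = 6, then ρ(6) = 1, then π(1) = 4. So (π ∘ ρ ∘ σ)(7) = 4.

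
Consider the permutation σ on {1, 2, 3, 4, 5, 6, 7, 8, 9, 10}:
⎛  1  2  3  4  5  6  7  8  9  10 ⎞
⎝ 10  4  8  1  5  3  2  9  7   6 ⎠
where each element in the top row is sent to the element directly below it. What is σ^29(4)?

10

Tracing 4 → 1 → … returns to 4 after 9 steps, so 4 lies in a 9-cycle (1, 10, 6, 3, 8, 9, 7, 2, 4).
Powers repeat with period 9 on this cycle, and 29 mod 9 = 2, so σ^29(4) = σ^2(4).
Stepping 2 places around the cycle: 4 → 1 → 10.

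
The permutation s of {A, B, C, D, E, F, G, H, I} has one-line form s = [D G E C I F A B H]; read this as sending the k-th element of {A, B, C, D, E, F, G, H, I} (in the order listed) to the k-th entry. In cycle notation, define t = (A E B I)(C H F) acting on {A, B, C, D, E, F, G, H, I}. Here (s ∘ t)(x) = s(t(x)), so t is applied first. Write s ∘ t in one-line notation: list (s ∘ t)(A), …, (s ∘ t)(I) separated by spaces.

I H B C G E A F D

(s ∘ t)(x) = s(t(x)). Computing each image: s(t(A)) = s(E) = I, s(t(B)) = s(I) = H, s(t(C)) = s(H) = B, s(t(D)) = s(D) = C, s(t(E)) = s(B) = G, s(t(F)) = s(C) = E, s(t(G)) = s(G) = A, s(t(H)) = s(F) = F, s(t(I)) = s(A) = D.
Hence s ∘ t = [I H B C G E A F D].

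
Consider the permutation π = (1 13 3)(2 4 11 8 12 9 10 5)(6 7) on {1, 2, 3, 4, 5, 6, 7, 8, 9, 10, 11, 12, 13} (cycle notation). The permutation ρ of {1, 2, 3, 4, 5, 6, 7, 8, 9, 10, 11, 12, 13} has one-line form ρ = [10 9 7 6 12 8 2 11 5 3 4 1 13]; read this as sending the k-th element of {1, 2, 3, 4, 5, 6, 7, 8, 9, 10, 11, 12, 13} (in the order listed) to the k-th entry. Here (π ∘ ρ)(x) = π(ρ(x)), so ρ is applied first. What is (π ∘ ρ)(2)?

10

(π ∘ ρ)(2) = π(ρ(2)). ρ(2) = 9, then π(9) = 10. So (π ∘ ρ)(2) = 10.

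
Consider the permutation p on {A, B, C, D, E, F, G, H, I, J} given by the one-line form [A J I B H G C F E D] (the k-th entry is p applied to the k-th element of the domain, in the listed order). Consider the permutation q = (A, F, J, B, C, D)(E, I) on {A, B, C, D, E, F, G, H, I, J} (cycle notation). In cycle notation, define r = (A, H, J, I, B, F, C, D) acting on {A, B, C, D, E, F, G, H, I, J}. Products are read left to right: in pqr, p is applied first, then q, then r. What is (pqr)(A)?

(pqr)(A) = r(q(p(A))). p(A) = A, then q(A) = F, then r(F) = C, so the result is C.

C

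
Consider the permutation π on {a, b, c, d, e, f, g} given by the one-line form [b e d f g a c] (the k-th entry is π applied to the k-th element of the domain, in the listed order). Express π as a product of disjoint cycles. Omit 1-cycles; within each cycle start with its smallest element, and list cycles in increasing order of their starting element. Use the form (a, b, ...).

(a, b, e, g, c, d, f)

Iterating π from a gives a → b → e → g → c → d → f → a; that is the 7-cycle (a, b, e, g, c, d, f).
Continuing from each remaining unvisited element yields (a, b, e, g, c, d, f).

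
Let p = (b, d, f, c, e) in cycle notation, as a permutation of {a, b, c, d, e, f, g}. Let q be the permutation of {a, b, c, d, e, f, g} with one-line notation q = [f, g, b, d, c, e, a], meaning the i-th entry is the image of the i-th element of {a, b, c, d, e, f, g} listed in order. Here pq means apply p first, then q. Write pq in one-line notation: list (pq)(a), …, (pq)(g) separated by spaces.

f d c e g b a

(pq)(x) = q(p(x)). Computing each image: q(p(a)) = q(a) = f, q(p(b)) = q(d) = d, q(p(c)) = q(e) = c, q(p(d)) = q(f) = e, q(p(e)) = q(b) = g, q(p(f)) = q(c) = b, q(p(g)) = q(g) = a.
Hence pq = [f d c e g b a].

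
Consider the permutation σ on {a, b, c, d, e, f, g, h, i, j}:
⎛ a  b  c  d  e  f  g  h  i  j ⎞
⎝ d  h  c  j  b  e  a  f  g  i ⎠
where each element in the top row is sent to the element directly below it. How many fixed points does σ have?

1

The fixed points (elements with σ(x) = x) are {c}, so there is 1.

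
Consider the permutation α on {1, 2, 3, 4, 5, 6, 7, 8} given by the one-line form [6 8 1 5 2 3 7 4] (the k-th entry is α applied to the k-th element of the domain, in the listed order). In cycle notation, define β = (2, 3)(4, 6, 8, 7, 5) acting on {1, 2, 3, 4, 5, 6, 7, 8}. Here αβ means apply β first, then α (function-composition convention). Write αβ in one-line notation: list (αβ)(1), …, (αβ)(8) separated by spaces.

(αβ)(x) = α(β(x)). Computing each image: α(β(1)) = α(1) = 6, α(β(2)) = α(3) = 1, α(β(3)) = α(2) = 8, α(β(4)) = α(6) = 3, α(β(5)) = α(4) = 5, α(β(6)) = α(8) = 4, α(β(7)) = α(5) = 2, α(β(8)) = α(7) = 7.
Hence αβ = [6 1 8 3 5 4 2 7].

6 1 8 3 5 4 2 7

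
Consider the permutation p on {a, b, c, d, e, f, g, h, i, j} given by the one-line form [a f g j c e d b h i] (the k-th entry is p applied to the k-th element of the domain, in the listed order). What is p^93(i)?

Tracing i → h → … returns to i after 9 steps, so i lies in a 9-cycle (b, f, e, c, g, d, j, i, h).
Since the cycle has length 9, p^93 acts on it the same as p^3 (93 mod 9 = 3).
Stepping 3 places around the cycle: i → h → b → f.

f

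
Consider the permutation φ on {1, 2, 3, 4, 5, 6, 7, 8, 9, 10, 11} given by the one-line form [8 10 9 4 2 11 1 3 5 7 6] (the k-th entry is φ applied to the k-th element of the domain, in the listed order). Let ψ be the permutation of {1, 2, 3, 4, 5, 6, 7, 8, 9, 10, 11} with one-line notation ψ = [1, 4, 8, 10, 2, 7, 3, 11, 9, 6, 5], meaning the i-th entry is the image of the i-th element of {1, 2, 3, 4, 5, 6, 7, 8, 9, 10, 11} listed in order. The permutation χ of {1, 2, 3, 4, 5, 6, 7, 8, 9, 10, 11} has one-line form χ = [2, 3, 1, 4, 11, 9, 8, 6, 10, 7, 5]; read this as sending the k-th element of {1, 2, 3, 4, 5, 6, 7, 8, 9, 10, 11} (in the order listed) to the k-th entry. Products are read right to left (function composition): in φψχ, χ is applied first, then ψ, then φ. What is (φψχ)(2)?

3

(φψχ)(2) = φ(ψ(χ(2))). χ(2) = 3, then ψ(3) = 8, then φ(8) = 3, so the result is 3.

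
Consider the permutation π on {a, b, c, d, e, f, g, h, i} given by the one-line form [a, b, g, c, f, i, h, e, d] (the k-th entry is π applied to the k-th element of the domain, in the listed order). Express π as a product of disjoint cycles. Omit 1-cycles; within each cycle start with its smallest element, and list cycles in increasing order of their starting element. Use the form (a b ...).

(c g h e f i d)

Iterating π from c gives c → g → h → e → f → i → d → c; that is the 7-cycle (c g h e f i d).
Repeating from the next unused element and collecting all non-trivial cycles gives (c g h e f i d).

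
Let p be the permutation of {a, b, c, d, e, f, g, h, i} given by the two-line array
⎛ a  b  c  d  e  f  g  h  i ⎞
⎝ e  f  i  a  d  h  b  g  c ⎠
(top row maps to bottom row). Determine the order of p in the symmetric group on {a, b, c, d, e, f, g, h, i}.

Writing p as disjoint cycles, the cycle lengths are 4, 3, 2.
The order of p is the least common multiple of its cycle lengths: lcm(4, 3, 2) = 12.

12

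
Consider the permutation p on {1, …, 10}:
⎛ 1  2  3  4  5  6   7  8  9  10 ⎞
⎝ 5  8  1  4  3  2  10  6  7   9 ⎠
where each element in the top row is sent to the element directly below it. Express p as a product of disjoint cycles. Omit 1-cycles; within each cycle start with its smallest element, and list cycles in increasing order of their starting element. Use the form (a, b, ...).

(1, 5, 3)(2, 8, 6)(7, 10, 9)

Start at 1 and follow images: 1 → 5 → 3 → 1, giving the cycle (1, 5, 3).
Continuing from each remaining unvisited element yields (1, 5, 3)(2, 8, 6)(7, 10, 9).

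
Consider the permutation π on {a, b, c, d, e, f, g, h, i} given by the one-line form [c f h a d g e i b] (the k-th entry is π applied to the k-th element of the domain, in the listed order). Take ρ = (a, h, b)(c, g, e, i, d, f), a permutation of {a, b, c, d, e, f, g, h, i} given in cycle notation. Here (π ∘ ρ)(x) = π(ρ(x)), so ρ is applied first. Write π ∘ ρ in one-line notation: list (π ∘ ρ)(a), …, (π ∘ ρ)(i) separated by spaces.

(π ∘ ρ)(x) = π(ρ(x)). Computing each image: π(ρ(a)) = π(h) = i, π(ρ(b)) = π(a) = c, π(ρ(c)) = π(g) = e, π(ρ(d)) = π(f) = g, π(ρ(e)) = π(i) = b, π(ρ(f)) = π(c) = h, π(ρ(g)) = π(e) = d, π(ρ(h)) = π(b) = f, π(ρ(i)) = π(d) = a.
Hence π ∘ ρ = [i c e g b h d f a].

i c e g b h d f a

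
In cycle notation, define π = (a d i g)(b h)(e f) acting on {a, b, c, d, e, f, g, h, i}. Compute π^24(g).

g

g lies in the 4-cycle (a d i g).
Powers repeat with period 4 on this cycle, and 24 mod 4 = 0, so π^24(g) = π^0(g).
So π^24(g) = g.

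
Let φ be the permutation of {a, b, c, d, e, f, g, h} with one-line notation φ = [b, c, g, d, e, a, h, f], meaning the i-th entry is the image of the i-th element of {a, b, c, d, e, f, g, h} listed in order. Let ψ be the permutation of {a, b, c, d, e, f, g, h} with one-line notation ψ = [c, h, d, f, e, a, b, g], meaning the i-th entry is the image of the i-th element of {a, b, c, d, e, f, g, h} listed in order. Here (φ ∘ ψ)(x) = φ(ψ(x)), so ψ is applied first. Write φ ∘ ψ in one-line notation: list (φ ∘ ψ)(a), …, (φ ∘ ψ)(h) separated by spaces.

g f d a e b c h

For each element, apply ψ then φ: a → c → g; b → h → f; c → d → d; d → f → a; e → e → e; f → a → b; g → b → c; h → g → h.
Collecting the images, φ ∘ ψ = [g f d a e b c h].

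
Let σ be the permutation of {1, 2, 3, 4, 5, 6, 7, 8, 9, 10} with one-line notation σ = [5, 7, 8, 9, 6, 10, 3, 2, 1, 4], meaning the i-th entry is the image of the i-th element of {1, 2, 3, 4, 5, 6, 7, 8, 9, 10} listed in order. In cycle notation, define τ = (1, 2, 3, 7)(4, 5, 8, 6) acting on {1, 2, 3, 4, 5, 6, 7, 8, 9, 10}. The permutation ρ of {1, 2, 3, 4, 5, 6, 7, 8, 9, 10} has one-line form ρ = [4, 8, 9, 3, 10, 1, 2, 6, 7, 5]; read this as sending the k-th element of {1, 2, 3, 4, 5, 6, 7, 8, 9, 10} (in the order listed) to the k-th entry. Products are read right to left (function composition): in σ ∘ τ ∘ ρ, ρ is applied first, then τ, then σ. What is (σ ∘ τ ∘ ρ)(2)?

10

Apply the permutations in order: ρ(2) = 8, then τ(8) = 6, then σ(6) = 10. So (σ ∘ τ ∘ ρ)(2) = 10.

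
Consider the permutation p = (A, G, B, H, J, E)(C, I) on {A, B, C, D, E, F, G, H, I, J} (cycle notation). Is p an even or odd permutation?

The cycle lengths are 6, 2, 1, 1.
A cycle of length ℓ contributes ℓ−1 transpositions, so p is a product of 5 + 1 = 6 transpositions — even.

even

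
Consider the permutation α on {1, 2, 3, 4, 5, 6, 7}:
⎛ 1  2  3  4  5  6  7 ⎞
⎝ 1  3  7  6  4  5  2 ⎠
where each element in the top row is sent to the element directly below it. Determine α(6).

The entry below 6 in the array is 5, so α(6) = 5.

5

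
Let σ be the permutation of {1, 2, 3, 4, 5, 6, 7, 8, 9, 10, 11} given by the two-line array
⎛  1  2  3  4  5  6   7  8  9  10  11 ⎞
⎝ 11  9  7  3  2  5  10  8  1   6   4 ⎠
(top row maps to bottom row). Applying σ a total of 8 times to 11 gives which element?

9

Tracing 11 → 4 → … returns to 11 after 10 steps, so 11 lies in a 10-cycle (1, 11, 4, 3, 7, 10, 6, 5, 2, 9).
Stepping 8 places around the cycle: 11 → 4 → 3 → 7 → 10 → 6 → 5 → 2 → 9.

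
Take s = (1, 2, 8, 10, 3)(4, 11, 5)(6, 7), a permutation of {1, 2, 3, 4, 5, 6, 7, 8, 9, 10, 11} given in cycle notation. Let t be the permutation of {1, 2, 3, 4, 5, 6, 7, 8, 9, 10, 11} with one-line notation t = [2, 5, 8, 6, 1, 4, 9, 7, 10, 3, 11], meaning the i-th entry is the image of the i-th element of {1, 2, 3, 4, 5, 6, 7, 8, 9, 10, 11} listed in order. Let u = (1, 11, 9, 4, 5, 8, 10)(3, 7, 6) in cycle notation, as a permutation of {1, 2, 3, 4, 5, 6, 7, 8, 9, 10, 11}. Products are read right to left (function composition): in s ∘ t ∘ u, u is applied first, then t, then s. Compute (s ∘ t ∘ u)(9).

Apply the permutations in order: u(9) = 4, then t(4) = 6, then s(6) = 7. So (s ∘ t ∘ u)(9) = 7.

7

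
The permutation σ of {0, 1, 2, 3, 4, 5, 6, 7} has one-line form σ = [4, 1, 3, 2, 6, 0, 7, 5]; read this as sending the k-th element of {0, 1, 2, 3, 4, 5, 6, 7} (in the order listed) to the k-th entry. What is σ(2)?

3

2 is element number 3 of the domain, and entry number 3 of the one-line form is 3, so σ(2) = 3.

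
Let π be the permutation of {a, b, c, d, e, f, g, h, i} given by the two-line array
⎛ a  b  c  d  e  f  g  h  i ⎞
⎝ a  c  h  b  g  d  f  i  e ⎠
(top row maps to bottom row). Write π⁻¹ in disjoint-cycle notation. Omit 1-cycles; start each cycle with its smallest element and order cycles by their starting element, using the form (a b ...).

The cycle decomposition of π is (b c h i e g f d).
The inverse reverses every cycle; in canonical form, π⁻¹ = (b d f g e i h c).

(b d f g e i h c)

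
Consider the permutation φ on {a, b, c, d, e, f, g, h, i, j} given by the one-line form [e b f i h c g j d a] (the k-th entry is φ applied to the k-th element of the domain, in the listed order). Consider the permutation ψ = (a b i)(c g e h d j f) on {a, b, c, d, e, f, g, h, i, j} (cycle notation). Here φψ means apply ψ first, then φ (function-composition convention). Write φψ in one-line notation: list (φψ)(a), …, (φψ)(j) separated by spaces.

b d g a j f h i e c

(φψ)(x) = φ(ψ(x)). Computing each image: φ(ψ(a)) = φ(b) = b, φ(ψ(b)) = φ(i) = d, φ(ψ(c)) = φ(g) = g, φ(ψ(d)) = φ(j) = a, φ(ψ(e)) = φ(h) = j, φ(ψ(f)) = φ(c) = f, φ(ψ(g)) = φ(e) = h, φ(ψ(h)) = φ(d) = i, φ(ψ(i)) = φ(a) = e, φ(ψ(j)) = φ(f) = c.
Hence φψ = [b d g a j f h i e c].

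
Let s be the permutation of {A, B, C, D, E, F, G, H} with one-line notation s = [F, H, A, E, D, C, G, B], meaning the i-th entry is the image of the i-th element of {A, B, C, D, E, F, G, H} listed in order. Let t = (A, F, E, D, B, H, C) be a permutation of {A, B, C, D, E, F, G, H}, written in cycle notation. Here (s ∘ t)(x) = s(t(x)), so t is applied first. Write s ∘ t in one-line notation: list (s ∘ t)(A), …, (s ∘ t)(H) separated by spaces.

Chase each element through t then s: A → F → C; B → H → B; C → A → F; D → B → H; E → D → E; F → E → D; G → G → G; H → C → A.
Collecting the images, s ∘ t = [C B F H E D G A].

C B F H E D G A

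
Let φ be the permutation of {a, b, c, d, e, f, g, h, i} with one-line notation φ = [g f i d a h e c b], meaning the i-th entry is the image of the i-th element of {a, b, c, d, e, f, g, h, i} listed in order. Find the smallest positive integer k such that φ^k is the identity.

The disjoint-cycle form of φ has cycle lengths 5, 3, 1.
The order of φ is the least common multiple of its cycle lengths: lcm(5, 3) = 15.

15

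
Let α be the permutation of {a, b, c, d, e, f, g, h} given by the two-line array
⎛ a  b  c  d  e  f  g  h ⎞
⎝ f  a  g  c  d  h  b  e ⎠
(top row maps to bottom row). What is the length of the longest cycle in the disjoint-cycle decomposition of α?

Decomposing into disjoint cycles gives (a, f, h, e, d, c, g, b); the longest has length 8.

8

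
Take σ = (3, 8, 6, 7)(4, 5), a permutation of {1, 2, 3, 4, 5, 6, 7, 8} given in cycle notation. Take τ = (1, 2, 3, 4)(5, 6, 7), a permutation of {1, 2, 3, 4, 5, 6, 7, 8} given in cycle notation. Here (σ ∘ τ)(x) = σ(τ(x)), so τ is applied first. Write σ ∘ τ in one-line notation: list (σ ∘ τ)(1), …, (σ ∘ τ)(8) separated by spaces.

(σ ∘ τ)(x) = σ(τ(x)). Computing each image: σ(τ(1)) = σ(2) = 2, σ(τ(2)) = σ(3) = 8, σ(τ(3)) = σ(4) = 5, σ(τ(4)) = σ(1) = 1, σ(τ(5)) = σ(6) = 7, σ(τ(6)) = σ(7) = 3, σ(τ(7)) = σ(5) = 4, σ(τ(8)) = σ(8) = 6.
Hence σ ∘ τ = [2 8 5 1 7 3 4 6].

2 8 5 1 7 3 4 6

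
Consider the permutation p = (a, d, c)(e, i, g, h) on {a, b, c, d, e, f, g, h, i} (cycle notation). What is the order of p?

The cycle type of p is (4, 3, 1, 1).
The order is lcm(4, 3) = 12.

12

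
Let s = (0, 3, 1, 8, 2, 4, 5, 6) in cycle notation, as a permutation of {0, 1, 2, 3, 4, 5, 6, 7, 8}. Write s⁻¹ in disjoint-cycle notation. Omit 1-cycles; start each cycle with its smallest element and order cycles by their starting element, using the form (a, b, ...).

If s sends a → b within a cycle, s⁻¹ sends b → a; equivalently, reverse each cycle.
Reversing each cycle of s and rotating so the smallest element leads gives (0, 6, 5, 4, 2, 8, 1, 3).

(0, 6, 5, 4, 2, 8, 1, 3)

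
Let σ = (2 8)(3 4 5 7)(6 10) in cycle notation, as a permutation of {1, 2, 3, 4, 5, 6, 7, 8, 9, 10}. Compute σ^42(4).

4 lies in the 4-cycle (3 4 5 7).
On a 4-cycle, σ^4 is the identity, so σ^42 = σ^2 there (42 ≡ 2 mod 4).
Advancing 2 steps from 4: 4 → 5 → 7.

7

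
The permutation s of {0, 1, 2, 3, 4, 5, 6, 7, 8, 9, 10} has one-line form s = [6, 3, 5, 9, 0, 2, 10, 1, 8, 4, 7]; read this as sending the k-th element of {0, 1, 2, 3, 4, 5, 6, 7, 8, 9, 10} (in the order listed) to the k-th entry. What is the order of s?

8

Writing s as disjoint cycles, the cycle lengths are 8, 2, 1.
The order is lcm(8, 2) = 8.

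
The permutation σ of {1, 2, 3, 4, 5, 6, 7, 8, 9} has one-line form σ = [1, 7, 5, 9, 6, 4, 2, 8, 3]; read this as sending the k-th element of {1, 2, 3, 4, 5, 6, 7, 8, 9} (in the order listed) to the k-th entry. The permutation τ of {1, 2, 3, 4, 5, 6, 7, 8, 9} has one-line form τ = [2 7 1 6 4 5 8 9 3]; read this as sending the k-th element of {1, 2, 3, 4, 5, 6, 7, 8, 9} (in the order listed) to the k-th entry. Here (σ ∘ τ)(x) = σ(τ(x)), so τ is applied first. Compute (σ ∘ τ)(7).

8

τ(7) = 8, then σ(8) = 8; composing gives (σ ∘ τ)(7) = 8.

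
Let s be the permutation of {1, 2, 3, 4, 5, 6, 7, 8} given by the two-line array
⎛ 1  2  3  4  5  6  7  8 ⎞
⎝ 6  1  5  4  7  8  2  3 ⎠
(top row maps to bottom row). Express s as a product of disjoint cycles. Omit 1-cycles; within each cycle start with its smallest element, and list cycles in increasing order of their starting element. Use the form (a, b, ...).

(1, 6, 8, 3, 5, 7, 2)

From 1: 1 → 6 → 8 → 3 → 5 → 7 → 2 → 1, closing the cycle (1, 6, 8, 3, 5, 7, 2).
Repeating from the next unused element and collecting all non-trivial cycles gives (1, 6, 8, 3, 5, 7, 2).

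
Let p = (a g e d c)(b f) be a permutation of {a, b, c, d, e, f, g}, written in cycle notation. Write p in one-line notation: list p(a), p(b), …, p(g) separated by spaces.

Reading each image from the cycles: a↦g, b↦f, c↦a, d↦c, e↦d, f↦b, g↦e.
So the one-line form is g f a c d b e.

g f a c d b e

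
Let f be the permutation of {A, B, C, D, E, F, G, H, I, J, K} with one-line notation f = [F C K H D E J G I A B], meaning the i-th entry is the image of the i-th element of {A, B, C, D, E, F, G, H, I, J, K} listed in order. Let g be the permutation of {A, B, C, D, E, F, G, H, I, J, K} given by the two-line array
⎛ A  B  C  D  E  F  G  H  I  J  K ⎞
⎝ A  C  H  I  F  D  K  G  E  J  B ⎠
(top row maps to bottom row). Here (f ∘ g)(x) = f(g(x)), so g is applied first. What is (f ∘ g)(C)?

g(C) = H, then f(H) = G; composing gives (f ∘ g)(C) = G.

G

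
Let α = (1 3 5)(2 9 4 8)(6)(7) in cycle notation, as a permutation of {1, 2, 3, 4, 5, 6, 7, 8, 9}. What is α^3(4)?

4 lies in the 4-cycle (2 9 4 8).
Stepping 3 places around the cycle: 4 → 8 → 2 → 9.

9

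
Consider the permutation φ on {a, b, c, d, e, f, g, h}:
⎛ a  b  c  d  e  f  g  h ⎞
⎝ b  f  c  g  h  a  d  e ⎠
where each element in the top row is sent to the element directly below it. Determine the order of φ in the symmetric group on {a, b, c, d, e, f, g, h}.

Writing φ as disjoint cycles, the cycle lengths are 3, 2, 2, 1.
The order of φ is the least common multiple of its cycle lengths: lcm(3, 2, 2) = 6.

6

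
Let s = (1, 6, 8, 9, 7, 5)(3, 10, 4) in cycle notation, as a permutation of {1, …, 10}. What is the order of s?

The disjoint cycles have lengths 6, 3, 1.
The order is lcm(6, 3) = 6.

6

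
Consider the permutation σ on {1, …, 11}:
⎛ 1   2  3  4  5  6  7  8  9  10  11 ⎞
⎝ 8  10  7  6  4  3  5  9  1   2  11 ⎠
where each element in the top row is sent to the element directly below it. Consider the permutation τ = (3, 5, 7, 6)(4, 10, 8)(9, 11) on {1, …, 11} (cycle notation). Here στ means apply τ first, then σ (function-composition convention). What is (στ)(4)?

τ(4) = 10, then σ(10) = 2; composing gives (στ)(4) = 2.

2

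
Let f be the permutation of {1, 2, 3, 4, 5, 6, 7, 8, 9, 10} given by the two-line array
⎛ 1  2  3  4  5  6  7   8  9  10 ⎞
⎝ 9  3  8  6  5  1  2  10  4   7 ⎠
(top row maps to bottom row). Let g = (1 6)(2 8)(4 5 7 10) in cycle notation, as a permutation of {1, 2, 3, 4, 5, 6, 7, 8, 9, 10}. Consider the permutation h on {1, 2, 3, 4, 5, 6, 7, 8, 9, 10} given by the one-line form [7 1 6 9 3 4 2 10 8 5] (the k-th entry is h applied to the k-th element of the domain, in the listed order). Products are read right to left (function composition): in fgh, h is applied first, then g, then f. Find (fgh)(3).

(fgh)(3) = f(g(h(3))). h(3) = 6, then g(6) = 1, then f(1) = 9, so the result is 9.

9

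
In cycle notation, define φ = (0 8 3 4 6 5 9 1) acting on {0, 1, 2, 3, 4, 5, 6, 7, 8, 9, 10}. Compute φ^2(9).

0

9 lies in the 8-cycle (0 8 3 4 6 5 9 1).
Advancing 2 steps from 9: 9 → 1 → 0.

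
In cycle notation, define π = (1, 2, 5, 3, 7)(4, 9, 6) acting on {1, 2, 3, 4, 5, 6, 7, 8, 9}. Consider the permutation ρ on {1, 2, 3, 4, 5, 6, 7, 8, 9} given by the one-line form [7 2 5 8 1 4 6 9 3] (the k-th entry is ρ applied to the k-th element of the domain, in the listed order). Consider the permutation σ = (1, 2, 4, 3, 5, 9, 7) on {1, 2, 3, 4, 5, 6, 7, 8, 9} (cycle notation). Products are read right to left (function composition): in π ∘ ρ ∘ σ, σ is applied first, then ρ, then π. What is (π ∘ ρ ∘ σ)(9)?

Apply the permutations in order: σ(9) = 7, then ρ(7) = 6, then π(6) = 4. So (π ∘ ρ ∘ σ)(9) = 4.

4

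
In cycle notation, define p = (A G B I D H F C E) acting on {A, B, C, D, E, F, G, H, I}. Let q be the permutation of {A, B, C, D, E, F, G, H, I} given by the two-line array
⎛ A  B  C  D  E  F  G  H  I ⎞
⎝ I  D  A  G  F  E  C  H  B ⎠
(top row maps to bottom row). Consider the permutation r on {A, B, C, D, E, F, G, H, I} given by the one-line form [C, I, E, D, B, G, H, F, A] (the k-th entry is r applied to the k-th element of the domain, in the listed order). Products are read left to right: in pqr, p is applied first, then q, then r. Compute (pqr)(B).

I

Chase B: p(B) = I; q(I) = B; r(B) = I. Hence (pqr)(B) = I.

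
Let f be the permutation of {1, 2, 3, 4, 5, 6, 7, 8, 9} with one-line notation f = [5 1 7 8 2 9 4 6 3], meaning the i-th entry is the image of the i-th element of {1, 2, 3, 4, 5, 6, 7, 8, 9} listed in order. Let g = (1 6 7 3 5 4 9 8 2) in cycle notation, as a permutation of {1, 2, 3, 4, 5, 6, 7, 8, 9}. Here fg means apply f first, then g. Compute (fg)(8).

7

First apply f: f(8) = 6, then g(6) = 7. Thus (fg)(8) = 7.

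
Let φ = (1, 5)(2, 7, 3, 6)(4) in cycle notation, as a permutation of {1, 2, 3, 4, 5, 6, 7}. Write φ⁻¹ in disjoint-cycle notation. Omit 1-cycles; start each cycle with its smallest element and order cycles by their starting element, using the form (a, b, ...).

Inverting a permutation written in cycle notation just reverses the order within every cycle.
Reversing each cycle of φ and rotating so the smallest element leads gives (1, 5)(2, 6, 3, 7).

(1, 5)(2, 6, 3, 7)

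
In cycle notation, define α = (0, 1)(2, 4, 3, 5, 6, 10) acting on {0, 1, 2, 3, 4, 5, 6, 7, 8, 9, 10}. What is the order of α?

The cycle type of α is (6, 2, 1, 1, 1).
The order of α is the least common multiple of its cycle lengths: lcm(6, 2) = 6.

6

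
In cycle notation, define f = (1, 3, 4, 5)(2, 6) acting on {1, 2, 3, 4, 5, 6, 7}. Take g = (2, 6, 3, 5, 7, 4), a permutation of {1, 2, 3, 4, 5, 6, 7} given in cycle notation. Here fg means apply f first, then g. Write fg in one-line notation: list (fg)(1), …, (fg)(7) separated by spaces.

Chase each element through f then g: 1 → 3 → 5; 2 → 6 → 3; 3 → 4 → 2; 4 → 5 → 7; 5 → 1 → 1; 6 → 2 → 6; 7 → 7 → 4.
Collecting the images, fg = [5 3 2 7 1 6 4].

5 3 2 7 1 6 4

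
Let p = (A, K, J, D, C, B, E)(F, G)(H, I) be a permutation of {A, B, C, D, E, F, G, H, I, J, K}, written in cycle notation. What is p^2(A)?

A lies in the 7-cycle (A, K, J, D, C, B, E).
Advancing 2 steps from A: A → K → J.

J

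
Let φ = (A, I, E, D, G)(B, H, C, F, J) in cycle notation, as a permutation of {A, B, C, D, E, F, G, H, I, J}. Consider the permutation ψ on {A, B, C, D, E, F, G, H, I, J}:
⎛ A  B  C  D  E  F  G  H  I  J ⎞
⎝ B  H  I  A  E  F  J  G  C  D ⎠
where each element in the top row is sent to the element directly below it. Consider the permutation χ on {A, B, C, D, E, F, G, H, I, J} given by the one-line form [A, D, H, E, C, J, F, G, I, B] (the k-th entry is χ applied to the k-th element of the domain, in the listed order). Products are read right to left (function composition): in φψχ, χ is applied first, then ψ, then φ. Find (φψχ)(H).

B

Chase H: χ(H) = G; ψ(G) = J; φ(J) = B. Hence (φψχ)(H) = B.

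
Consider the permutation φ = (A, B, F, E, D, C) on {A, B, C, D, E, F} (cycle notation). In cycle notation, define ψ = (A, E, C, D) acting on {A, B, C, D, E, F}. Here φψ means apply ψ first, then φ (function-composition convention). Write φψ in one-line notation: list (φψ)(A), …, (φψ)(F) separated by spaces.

(φψ)(x) = φ(ψ(x)). Computing each image: φ(ψ(A)) = φ(E) = D, φ(ψ(B)) = φ(B) = F, φ(ψ(C)) = φ(D) = C, φ(ψ(D)) = φ(A) = B, φ(ψ(E)) = φ(C) = A, φ(ψ(F)) = φ(F) = E.
Hence φψ = [D F C B A E].

D F C B A E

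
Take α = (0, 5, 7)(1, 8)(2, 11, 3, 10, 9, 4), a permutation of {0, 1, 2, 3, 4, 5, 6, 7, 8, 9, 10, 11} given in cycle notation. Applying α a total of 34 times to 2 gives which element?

9

2 lies in the 6-cycle (2, 11, 3, 10, 9, 4).
On a 6-cycle, α^6 is the identity, so α^34 = α^4 there (34 ≡ 4 mod 6).
Stepping 4 places around the cycle: 2 → 11 → 3 → 10 → 9.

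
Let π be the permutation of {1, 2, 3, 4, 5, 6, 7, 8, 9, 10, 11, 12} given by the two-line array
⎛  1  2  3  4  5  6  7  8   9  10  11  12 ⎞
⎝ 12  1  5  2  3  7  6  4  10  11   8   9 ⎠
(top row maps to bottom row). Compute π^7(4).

Tracing 4 → 2 → … returns to 4 after 8 steps, so 4 lies in an 8-cycle (1, 12, 9, 10, 11, 8, 4, 2).
Advancing 7 steps from 4: 4 → 2 → 1 → 12 → 9 → 10 → 11 → 8.

8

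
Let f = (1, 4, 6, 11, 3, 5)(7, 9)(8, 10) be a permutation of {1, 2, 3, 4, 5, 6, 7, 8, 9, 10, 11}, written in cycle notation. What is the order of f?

6

The cycle type of f is (6, 2, 2, 1).
The order of f is the least common multiple of its cycle lengths: lcm(6, 2, 2) = 6.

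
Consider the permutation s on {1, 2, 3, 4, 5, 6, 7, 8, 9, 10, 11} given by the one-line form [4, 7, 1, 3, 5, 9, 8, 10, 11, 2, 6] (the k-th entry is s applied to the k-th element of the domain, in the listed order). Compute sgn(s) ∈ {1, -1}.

In disjoint-cycle form the cycle lengths are 4, 3, 3, 1.
A cycle is odd iff its length is even; s has 1 even-length cycle, so sgn(s) = (−1)^1 and s is odd.

-1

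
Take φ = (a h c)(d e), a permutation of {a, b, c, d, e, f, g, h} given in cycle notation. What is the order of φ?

6

The cycle type of φ is (3, 2, 1, 1, 1).
The order is lcm(3, 2) = 6.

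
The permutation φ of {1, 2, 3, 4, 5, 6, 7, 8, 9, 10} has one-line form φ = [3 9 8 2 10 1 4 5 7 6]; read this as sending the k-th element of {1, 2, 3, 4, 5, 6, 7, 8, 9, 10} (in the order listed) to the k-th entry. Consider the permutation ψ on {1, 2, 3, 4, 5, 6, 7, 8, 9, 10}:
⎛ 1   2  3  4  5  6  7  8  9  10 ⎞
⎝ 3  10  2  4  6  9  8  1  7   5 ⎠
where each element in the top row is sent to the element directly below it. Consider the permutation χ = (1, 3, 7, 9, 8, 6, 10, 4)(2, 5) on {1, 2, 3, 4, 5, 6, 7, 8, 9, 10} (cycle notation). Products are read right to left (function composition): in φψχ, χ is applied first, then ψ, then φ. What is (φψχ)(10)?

(φψχ)(10) = φ(ψ(χ(10))). χ(10) = 4, then ψ(4) = 4, then φ(4) = 2, so the result is 2.

2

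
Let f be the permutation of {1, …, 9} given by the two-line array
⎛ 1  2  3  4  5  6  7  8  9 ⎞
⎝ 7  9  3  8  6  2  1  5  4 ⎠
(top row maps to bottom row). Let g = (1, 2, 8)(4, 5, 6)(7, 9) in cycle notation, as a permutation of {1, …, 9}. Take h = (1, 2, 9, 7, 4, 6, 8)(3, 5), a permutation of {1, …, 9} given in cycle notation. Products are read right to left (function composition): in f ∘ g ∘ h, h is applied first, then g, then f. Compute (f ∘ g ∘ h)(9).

Apply the permutations in order: h(9) = 7, then g(7) = 9, then f(9) = 4. So (f ∘ g ∘ h)(9) = 4.

4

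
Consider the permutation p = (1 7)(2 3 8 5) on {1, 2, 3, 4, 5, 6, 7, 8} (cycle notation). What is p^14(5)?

5 lies in the 4-cycle (2 3 8 5).
Powers repeat with period 4 on this cycle, and 14 mod 4 = 2, so p^14(5) = p^2(5).
Advancing 2 steps from 5: 5 → 2 → 3.

3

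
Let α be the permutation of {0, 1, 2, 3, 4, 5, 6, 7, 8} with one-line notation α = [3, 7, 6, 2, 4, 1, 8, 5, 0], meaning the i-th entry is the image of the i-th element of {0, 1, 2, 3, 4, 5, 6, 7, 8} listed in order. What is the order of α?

Decomposing into disjoint cycles gives cycle lengths 5, 3, 1.
The order is lcm(5, 3) = 15.

15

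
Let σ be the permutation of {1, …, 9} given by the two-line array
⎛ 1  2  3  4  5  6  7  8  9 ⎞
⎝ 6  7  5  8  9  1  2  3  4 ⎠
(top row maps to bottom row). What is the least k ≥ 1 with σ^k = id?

The disjoint-cycle form of σ has cycle lengths 5, 2, 2.
The order of σ is the least common multiple of its cycle lengths: lcm(5, 2, 2) = 10.

10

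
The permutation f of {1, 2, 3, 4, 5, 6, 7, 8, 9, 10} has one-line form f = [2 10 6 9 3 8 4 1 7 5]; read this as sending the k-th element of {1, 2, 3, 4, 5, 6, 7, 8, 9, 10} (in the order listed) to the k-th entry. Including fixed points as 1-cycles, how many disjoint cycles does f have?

2

The cycle decomposition is (1, 2, 10, 5, 3, 6, 8)(4, 9, 7), which has 2 cycles (counting 1-cycles).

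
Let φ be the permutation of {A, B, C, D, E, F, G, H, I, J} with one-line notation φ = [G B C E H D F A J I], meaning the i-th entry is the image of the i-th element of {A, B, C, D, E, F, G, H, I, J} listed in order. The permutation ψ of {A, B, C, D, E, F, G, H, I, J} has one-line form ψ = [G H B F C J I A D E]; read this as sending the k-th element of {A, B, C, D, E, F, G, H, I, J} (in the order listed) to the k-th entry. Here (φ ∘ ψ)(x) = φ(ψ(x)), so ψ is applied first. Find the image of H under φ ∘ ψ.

G

ψ(H) = A, then φ(A) = G; composing gives (φ ∘ ψ)(H) = G.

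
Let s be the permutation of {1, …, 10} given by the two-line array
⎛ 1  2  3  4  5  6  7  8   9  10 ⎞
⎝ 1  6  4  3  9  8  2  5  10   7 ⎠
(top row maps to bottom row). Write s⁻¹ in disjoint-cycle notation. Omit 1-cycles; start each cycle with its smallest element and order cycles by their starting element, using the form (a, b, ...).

(2, 7, 10, 9, 5, 8, 6)(3, 4)

First write s in disjoint cycles: (2, 6, 8, 5, 9, 10, 7)(3, 4).
Reversing each cycle (and rotating so the smallest element leads) gives s⁻¹ = (2, 7, 10, 9, 5, 8, 6)(3, 4).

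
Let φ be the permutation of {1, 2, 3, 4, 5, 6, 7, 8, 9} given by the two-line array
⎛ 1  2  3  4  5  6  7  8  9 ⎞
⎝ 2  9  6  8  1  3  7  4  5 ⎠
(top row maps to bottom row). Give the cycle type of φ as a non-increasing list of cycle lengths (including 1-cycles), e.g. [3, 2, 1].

The disjoint cycles are (1, 2, 9, 5)(3, 6)(4, 8)(7), with lengths 4, 2, 2, 1 in non-increasing order.

[4, 2, 2, 1]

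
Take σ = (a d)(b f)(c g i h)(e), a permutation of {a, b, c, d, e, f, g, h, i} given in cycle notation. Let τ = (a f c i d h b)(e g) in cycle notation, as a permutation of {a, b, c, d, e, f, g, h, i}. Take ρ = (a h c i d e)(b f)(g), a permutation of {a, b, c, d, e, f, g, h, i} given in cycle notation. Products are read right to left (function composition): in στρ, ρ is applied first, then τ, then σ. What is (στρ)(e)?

Chase e: ρ(e) = a; τ(a) = f; σ(f) = b. Hence (στρ)(e) = b.

b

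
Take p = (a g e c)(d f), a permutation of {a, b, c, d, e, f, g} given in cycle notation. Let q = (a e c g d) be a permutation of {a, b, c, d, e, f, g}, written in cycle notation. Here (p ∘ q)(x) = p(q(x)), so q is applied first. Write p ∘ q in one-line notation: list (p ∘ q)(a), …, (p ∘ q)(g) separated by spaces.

(p ∘ q)(x) = p(q(x)). Computing each image: p(q(a)) = p(e) = c, p(q(b)) = p(b) = b, p(q(c)) = p(g) = e, p(q(d)) = p(a) = g, p(q(e)) = p(c) = a, p(q(f)) = p(f) = d, p(q(g)) = p(d) = f.
Hence p ∘ q = [c b e g a d f].

c b e g a d f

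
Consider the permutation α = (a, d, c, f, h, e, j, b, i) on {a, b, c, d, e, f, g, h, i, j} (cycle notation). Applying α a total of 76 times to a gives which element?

a lies in the 9-cycle (a, d, c, f, h, e, j, b, i).
On a 9-cycle, α^9 is the identity, so α^76 = α^4 there (76 ≡ 4 mod 9).
Advancing 4 steps from a: a → d → c → f → h.

h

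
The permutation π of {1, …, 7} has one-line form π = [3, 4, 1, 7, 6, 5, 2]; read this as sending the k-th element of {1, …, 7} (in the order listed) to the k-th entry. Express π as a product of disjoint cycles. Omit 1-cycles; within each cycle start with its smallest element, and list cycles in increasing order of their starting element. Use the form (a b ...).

Start at 1 and follow images: 1 → 3 → 1, giving the cycle (1 3).
Continuing from each remaining unvisited element yields (1 3)(2 4 7)(5 6).

(1 3)(2 4 7)(5 6)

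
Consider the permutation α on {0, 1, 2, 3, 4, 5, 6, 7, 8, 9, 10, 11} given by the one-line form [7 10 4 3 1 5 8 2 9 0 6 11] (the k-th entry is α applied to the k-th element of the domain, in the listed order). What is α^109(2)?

Tracing 2 → 4 → … returns to 2 after 9 steps, so 2 lies in a 9-cycle (0, 7, 2, 4, 1, 10, 6, 8, 9).
Since the cycle has length 9, α^109 acts on it the same as α^1 (109 mod 9 = 1).
Stepping 1 place around the cycle: 2 → 4.

4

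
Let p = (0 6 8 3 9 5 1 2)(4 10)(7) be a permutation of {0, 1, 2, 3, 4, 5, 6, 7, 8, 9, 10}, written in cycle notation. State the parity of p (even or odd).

The cycle lengths are 8, 2, 1.
A cycle of length ℓ contributes ℓ−1 transpositions, so p is a product of 7 + 1 = 8 transpositions — even.

even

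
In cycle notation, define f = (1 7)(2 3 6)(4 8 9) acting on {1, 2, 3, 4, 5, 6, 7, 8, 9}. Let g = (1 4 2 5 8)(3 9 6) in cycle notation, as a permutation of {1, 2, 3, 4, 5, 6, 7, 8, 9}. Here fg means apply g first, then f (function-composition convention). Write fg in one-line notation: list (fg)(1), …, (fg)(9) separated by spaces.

8 5 4 3 9 6 1 7 2

Chase each element through g then f: 1 → 4 → 8; 2 → 5 → 5; 3 → 9 → 4; 4 → 2 → 3; 5 → 8 → 9; 6 → 3 → 6; 7 → 7 → 1; 8 → 1 → 7; 9 → 6 → 2.
So fg in one-line form is 8 5 4 3 9 6 1 7 2.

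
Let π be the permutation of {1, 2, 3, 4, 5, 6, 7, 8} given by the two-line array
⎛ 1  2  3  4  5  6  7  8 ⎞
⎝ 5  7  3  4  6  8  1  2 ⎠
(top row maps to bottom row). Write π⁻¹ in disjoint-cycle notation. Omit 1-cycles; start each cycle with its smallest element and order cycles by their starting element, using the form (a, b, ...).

First write π in disjoint cycles: (1, 5, 6, 8, 2, 7).
Reversing each cycle (and rotating so the smallest element leads) gives π⁻¹ = (1, 7, 2, 8, 6, 5).

(1, 7, 2, 8, 6, 5)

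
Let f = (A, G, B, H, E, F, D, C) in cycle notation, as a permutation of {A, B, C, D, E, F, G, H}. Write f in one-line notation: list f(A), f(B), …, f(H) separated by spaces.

G H A C F D B E

Each element maps to the next entry in its cycle (wrapping to the front): A↦G, B↦H, C↦A, D↦C, E↦F, F↦D, G↦B, H↦E.
So the one-line form is G H A C F D B E.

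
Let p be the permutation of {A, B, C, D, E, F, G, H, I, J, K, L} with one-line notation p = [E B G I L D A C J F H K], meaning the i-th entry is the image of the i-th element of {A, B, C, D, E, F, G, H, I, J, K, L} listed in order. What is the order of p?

Writing p as disjoint cycles, the cycle lengths are 7, 4, 1.
Since disjoint cycles commute, ord(p) = lcm(7, 4) = 28.

28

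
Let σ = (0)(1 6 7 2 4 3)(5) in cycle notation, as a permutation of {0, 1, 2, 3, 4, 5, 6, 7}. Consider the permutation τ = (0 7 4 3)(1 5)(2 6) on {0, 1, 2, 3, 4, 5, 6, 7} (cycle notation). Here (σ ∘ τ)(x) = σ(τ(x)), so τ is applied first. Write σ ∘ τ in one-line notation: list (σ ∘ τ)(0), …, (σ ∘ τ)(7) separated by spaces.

For each element, apply τ then σ: 0 → 7 → 2; 1 → 5 → 5; 2 → 6 → 7; 3 → 0 → 0; 4 → 3 → 1; 5 → 1 → 6; 6 → 2 → 4; 7 → 4 → 3.
Collecting the images, σ ∘ τ = [2 5 7 0 1 6 4 3].

2 5 7 0 1 6 4 3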